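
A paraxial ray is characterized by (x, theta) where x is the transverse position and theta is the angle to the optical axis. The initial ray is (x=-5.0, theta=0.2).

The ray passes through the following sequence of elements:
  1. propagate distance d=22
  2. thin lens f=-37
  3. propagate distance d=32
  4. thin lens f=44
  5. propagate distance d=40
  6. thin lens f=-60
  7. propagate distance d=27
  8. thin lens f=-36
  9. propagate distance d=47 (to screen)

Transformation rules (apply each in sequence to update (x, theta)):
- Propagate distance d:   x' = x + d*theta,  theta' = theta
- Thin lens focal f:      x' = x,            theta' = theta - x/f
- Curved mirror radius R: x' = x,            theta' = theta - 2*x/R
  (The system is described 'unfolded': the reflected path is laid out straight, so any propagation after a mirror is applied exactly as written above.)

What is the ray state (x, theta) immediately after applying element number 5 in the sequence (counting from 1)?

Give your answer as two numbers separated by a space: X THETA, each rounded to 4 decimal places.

Answer: 7.8314 0.0638

Derivation:
Initial: x=-5.0000 theta=0.2000
After 1 (propagate distance d=22): x=-0.6000 theta=0.2000
After 2 (thin lens f=-37): x=-0.6000 theta=34/185 (≈0.1838)
After 3 (propagate distance d=32): x=977/185 (≈5.2811) theta=34/185 (≈0.1838)
After 4 (thin lens f=44): x=977/185 (≈5.2811) theta=519/8140 (≈0.0638)
After 5 (propagate distance d=40): x=15937/2035 (≈7.8314) theta=519/8140 (≈0.0638)
Rounded to 4 decimal places: x = 7.8314, theta = 0.0638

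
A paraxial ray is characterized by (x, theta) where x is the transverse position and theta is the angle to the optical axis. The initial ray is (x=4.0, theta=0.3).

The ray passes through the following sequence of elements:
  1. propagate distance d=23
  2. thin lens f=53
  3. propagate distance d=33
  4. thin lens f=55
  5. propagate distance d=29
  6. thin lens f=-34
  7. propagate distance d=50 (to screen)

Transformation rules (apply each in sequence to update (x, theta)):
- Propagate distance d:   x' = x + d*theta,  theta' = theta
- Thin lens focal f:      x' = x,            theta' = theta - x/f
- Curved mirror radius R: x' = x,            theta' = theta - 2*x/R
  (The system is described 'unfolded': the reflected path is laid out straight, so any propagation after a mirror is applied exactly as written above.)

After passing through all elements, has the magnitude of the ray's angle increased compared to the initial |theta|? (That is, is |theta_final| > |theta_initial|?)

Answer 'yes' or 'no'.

Answer: no

Derivation:
Initial: x=4.0000 theta=0.3000
After 1 (propagate distance d=23): x=10.9000 theta=0.3000
After 2 (thin lens f=53): x=10.9000 theta=5/53 (≈0.0943)
After 3 (propagate distance d=33): x=7427/530 (≈14.0132) theta=5/53 (≈0.0943)
After 4 (thin lens f=55): x=7427/530 (≈14.0132) theta=-4677/29150 (≈-0.1604)
After 5 (propagate distance d=29): x=136426/14575 (≈9.3603) theta=-4677/29150 (≈-0.1604)
After 6 (thin lens f=-34): x=136426/14575 (≈9.3603) theta=56917/495550 (≈0.1149)
After 7 (propagate distance d=50 (to screen)): x=340197/22525 (≈15.1031) theta=56917/495550 (≈0.1149)
|theta_initial|=0.3000 |theta_final|=56917/495550 (≈0.1149) -> not increased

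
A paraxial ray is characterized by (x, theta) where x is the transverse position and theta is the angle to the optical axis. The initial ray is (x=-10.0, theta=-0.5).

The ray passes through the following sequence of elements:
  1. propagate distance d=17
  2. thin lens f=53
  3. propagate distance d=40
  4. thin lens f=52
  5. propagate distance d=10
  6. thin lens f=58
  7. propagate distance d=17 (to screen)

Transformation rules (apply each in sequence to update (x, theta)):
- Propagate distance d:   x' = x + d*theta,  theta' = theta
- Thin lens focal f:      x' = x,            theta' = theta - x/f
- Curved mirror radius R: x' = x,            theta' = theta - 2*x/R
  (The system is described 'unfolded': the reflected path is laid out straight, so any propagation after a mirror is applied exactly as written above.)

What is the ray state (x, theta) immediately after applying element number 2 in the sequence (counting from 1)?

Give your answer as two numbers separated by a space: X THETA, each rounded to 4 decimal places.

Initial: x=-10.0000 theta=-0.5000
After 1 (propagate distance d=17): x=-18.5000 theta=-0.5000
After 2 (thin lens f=53): x=-18.5000 theta=-8/53 (≈-0.1509)
Rounded to 4 decimal places: x = -18.5000, theta = -0.1509

Answer: -18.5000 -0.1509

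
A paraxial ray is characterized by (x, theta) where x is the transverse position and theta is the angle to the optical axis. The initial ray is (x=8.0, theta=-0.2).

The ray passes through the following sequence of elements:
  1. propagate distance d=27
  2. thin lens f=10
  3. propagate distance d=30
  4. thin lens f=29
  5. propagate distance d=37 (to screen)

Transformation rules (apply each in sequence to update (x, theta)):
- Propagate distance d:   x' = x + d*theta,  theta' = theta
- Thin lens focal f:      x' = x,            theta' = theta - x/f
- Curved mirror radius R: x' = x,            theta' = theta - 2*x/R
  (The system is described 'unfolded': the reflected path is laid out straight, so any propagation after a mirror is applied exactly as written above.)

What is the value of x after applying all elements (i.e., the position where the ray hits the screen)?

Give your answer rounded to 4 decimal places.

Initial: x=8.0000 theta=-0.2000
After 1 (propagate distance d=27): x=2.6000 theta=-0.2000
After 2 (thin lens f=10): x=2.6000 theta=-0.4600
After 3 (propagate distance d=30): x=-11.2000 theta=-0.4600
After 4 (thin lens f=29): x=-11.2000 theta=-107/1450 (≈-0.0738)
After 5 (propagate distance d=37 (to screen)): x=-20199/1450 (≈-13.9303) theta=-107/1450 (≈-0.0738)
Rounded to 4 decimal places: x = -13.9303

Answer: -13.9303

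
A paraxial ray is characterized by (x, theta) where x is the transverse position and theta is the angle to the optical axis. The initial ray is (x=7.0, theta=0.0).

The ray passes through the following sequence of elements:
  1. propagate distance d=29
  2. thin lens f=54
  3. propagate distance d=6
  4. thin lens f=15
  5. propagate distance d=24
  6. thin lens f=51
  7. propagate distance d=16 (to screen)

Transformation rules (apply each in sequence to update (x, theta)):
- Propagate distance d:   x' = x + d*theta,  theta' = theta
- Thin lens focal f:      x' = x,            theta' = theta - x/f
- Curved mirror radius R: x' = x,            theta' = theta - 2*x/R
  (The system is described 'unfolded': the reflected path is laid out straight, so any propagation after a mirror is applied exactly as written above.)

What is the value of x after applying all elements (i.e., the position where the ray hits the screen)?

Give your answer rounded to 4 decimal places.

Answer: -13.4083

Derivation:
Initial: x=7.0000 theta=0.0000
After 1 (propagate distance d=29): x=7.0000 theta=0.0000
After 2 (thin lens f=54): x=7.0000 theta=-7/54 (≈-0.1296)
After 3 (propagate distance d=6): x=56/9 (≈6.2222) theta=-7/54 (≈-0.1296)
After 4 (thin lens f=15): x=56/9 (≈6.2222) theta=-49/90 (≈-0.5444)
After 5 (propagate distance d=24): x=-308/45 (≈-6.8444) theta=-49/90 (≈-0.5444)
After 6 (thin lens f=51): x=-308/45 (≈-6.8444) theta=-1883/4590 (≈-0.4102)
After 7 (propagate distance d=16 (to screen)): x=-30772/2295 (≈-13.4083) theta=-1883/4590 (≈-0.4102)
Rounded to 4 decimal places: x = -13.4083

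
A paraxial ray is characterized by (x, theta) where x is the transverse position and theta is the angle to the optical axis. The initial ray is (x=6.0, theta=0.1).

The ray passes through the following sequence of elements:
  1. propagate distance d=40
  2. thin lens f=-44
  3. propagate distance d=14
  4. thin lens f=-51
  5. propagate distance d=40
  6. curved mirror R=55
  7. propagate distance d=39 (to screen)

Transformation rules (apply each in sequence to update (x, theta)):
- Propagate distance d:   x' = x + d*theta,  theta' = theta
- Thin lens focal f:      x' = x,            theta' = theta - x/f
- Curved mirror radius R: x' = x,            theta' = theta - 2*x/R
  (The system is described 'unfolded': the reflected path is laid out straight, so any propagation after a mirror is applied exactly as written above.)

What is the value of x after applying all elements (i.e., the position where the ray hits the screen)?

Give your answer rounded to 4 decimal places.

Answer: 7.5596

Derivation:
Initial: x=6.0000 theta=0.1000
After 1 (propagate distance d=40): x=10.0000 theta=0.1000
After 2 (thin lens f=-44): x=10.0000 theta=18/55 (≈0.3273)
After 3 (propagate distance d=14): x=802/55 (≈14.5818) theta=18/55 (≈0.3273)
After 4 (thin lens f=-51): x=802/55 (≈14.5818) theta=344/561 (≈0.6132)
After 5 (propagate distance d=40): x=109702/2805 (≈39.1094) theta=344/561 (≈0.6132)
After 6 (curved mirror R=55): x=109702/2805 (≈39.1094) theta=-124804/154275 (≈-0.8090)
After 7 (propagate distance d=39 (to screen)): x=1166254/154275 (≈7.5596) theta=-124804/154275 (≈-0.8090)
Rounded to 4 decimal places: x = 7.5596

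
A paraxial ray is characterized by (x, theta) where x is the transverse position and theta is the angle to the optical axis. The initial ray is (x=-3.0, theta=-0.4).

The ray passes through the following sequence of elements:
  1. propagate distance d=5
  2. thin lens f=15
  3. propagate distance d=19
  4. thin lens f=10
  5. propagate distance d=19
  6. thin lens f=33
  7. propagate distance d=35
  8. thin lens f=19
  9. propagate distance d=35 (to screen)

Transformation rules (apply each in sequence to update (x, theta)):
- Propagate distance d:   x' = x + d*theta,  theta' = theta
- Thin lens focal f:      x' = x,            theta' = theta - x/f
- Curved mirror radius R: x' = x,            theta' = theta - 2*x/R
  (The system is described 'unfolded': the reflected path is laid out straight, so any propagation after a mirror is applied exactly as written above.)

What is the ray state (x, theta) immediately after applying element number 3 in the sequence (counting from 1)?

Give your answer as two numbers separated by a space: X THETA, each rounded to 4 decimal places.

Answer: -6.2667 -0.0667

Derivation:
Initial: x=-3.0000 theta=-0.4000
After 1 (propagate distance d=5): x=-5.0000 theta=-0.4000
After 2 (thin lens f=15): x=-5.0000 theta=-1/15 (≈-0.0667)
After 3 (propagate distance d=19): x=-94/15 (≈-6.2667) theta=-1/15 (≈-0.0667)
Rounded to 4 decimal places: x = -6.2667, theta = -0.0667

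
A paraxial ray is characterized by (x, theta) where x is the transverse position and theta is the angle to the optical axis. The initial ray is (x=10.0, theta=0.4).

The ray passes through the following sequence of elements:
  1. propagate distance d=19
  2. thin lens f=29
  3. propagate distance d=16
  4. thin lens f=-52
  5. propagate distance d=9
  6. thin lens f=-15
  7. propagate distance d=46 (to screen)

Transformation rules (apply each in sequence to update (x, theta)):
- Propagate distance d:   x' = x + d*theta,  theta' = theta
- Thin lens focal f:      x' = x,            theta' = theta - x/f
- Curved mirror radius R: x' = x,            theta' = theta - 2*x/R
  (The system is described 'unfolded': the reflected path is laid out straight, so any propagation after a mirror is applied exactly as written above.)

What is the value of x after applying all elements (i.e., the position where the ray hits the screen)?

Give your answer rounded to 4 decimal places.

Answer: 63.7202

Derivation:
Initial: x=10.0000 theta=0.4000
After 1 (propagate distance d=19): x=17.6000 theta=0.4000
After 2 (thin lens f=29): x=17.6000 theta=-6/29 (≈-0.2069)
After 3 (propagate distance d=16): x=2072/145 (≈14.2897) theta=-6/29 (≈-0.2069)
After 4 (thin lens f=-52): x=2072/145 (≈14.2897) theta=128/1885 (≈0.0679)
After 5 (propagate distance d=9): x=28088/1885 (≈14.9008) theta=128/1885 (≈0.0679)
After 6 (thin lens f=-15): x=28088/1885 (≈14.9008) theta=30008/28275 (≈1.0613)
After 7 (propagate distance d=46 (to screen)): x=1801688/28275 (≈63.7202) theta=30008/28275 (≈1.0613)
Rounded to 4 decimal places: x = 63.7202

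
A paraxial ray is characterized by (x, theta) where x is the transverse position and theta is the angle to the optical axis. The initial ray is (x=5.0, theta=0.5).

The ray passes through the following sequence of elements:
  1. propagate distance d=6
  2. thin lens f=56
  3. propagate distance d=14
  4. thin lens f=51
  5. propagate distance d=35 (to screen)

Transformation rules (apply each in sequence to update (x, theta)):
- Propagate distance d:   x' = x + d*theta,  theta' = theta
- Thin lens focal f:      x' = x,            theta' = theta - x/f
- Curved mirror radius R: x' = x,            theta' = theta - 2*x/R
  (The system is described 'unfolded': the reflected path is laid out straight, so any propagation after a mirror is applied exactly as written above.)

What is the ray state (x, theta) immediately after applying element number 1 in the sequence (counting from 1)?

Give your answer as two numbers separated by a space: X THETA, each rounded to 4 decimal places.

Answer: 8.0000 0.5000

Derivation:
Initial: x=5.0000 theta=0.5000
After 1 (propagate distance d=6): x=8.0000 theta=0.5000
Rounded to 4 decimal places: x = 8.0000, theta = 0.5000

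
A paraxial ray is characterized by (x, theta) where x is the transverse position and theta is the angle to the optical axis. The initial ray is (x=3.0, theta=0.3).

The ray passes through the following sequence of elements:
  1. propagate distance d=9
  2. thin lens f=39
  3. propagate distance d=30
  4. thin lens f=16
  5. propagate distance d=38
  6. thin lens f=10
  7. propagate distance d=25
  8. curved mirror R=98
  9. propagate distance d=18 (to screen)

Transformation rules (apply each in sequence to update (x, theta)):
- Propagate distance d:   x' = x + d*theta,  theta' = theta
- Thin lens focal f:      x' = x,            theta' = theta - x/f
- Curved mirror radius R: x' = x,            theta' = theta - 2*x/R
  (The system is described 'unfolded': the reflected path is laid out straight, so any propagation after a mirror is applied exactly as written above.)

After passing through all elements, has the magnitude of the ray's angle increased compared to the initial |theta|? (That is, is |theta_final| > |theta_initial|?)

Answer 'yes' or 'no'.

Initial: x=3.0000 theta=0.3000
After 1 (propagate distance d=9): x=5.7000 theta=0.3000
After 2 (thin lens f=39): x=5.7000 theta=2/13 (≈0.1538)
After 3 (propagate distance d=30): x=1341/130 (≈10.3154) theta=2/13 (≈0.1538)
After 4 (thin lens f=16): x=1341/130 (≈10.3154) theta=-1021/2080 (≈-0.4909)
After 5 (propagate distance d=38): x=-8.3375 theta=-1021/2080 (≈-0.4909)
After 6 (thin lens f=10): x=-8.3375 theta=1783/5200 (≈0.3429)
After 7 (propagate distance d=25): x=61/260 (≈0.2346) theta=1783/5200 (≈0.3429)
After 8 (curved mirror R=98): x=61/260 (≈0.2346) theta=86147/254800 (≈0.3381)
After 9 (propagate distance d=18 (to screen)): x=805213/127400 (≈6.3204) theta=86147/254800 (≈0.3381)
|theta_initial|=0.3000 |theta_final|=86147/254800 (≈0.3381) -> increased

Answer: yes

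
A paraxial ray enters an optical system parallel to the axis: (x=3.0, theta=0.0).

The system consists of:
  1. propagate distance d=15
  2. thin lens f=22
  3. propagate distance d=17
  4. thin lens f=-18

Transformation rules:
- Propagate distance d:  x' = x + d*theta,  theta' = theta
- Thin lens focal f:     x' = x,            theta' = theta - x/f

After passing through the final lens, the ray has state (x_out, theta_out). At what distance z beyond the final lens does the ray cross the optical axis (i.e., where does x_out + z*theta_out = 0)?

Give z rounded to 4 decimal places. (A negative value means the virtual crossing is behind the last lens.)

Initial: x=3.0000 theta=0.0000
After 1 (propagate distance d=15): x=3.0000 theta=0.0000
After 2 (thin lens f=22): x=3.0000 theta=-3/22 (≈-0.1364)
After 3 (propagate distance d=17): x=15/22 (≈0.6818) theta=-3/22 (≈-0.1364)
After 4 (thin lens f=-18): x=15/22 (≈0.6818) theta=-13/132 (≈-0.0985)
z_focus = -x_out/theta_out = -(15/22)/(-13/132) = 90/13 ≈ 6.9231
Rounded to 4 decimal places: z = 6.9231

Answer: 6.9231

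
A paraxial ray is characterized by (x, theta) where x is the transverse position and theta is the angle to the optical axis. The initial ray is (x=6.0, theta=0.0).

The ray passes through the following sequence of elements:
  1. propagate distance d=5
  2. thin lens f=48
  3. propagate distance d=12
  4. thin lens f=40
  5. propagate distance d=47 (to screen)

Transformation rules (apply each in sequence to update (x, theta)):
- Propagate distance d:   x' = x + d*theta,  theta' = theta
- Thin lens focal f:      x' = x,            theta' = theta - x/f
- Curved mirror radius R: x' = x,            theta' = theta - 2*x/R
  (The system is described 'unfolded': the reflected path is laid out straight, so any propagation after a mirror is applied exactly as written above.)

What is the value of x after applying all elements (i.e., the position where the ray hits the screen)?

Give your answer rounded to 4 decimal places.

Answer: -6.6625

Derivation:
Initial: x=6.0000 theta=0.0000
After 1 (propagate distance d=5): x=6.0000 theta=0.0000
After 2 (thin lens f=48): x=6.0000 theta=-0.1250
After 3 (propagate distance d=12): x=4.5000 theta=-0.1250
After 4 (thin lens f=40): x=4.5000 theta=-0.2375
After 5 (propagate distance d=47 (to screen)): x=-6.6625 theta=-0.2375
Rounded to 4 decimal places: x = -6.6625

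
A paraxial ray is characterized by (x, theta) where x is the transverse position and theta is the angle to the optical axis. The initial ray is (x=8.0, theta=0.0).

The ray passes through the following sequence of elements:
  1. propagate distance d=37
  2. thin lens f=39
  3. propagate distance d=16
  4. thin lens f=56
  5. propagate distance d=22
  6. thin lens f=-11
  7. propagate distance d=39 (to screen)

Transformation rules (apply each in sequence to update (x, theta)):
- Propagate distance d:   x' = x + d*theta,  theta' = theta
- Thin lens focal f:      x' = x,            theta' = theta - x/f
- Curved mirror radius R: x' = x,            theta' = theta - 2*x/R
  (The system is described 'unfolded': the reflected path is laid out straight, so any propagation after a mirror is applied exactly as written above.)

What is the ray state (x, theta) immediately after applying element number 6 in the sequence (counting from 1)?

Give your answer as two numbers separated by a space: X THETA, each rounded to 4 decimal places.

Initial: x=8.0000 theta=0.0000
After 1 (propagate distance d=37): x=8.0000 theta=0.0000
After 2 (thin lens f=39): x=8.0000 theta=-8/39 (≈-0.2051)
After 3 (propagate distance d=16): x=184/39 (≈4.7179) theta=-8/39 (≈-0.2051)
After 4 (thin lens f=56): x=184/39 (≈4.7179) theta=-79/273 (≈-0.2894)
After 5 (propagate distance d=22): x=-150/91 (≈-1.6484) theta=-79/273 (≈-0.2894)
After 6 (thin lens f=-11): x=-150/91 (≈-1.6484) theta=-1319/3003 (≈-0.4392)
Rounded to 4 decimal places: x = -1.6484, theta = -0.4392

Answer: -1.6484 -0.4392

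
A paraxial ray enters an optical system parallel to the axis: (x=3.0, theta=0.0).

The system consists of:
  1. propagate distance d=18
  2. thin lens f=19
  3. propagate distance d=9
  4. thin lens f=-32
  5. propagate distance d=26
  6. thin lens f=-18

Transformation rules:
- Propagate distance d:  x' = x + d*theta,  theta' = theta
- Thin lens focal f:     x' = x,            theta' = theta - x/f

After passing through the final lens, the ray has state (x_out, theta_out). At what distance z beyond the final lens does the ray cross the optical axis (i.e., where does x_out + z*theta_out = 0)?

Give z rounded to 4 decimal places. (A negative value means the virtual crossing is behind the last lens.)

Answer: -7.0000

Derivation:
Initial: x=3.0000 theta=0.0000
After 1 (propagate distance d=18): x=3.0000 theta=0.0000
After 2 (thin lens f=19): x=3.0000 theta=-3/19 (≈-0.1579)
After 3 (propagate distance d=9): x=30/19 (≈1.5789) theta=-3/19 (≈-0.1579)
After 4 (thin lens f=-32): x=30/19 (≈1.5789) theta=-33/304 (≈-0.1086)
After 5 (propagate distance d=26): x=-189/152 (≈-1.2434) theta=-33/304 (≈-0.1086)
After 6 (thin lens f=-18): x=-189/152 (≈-1.2434) theta=-27/152 (≈-0.1776)
z_focus = -x_out/theta_out = -(-189/152)/(-27/152) = -7.0000
Rounded to 4 decimal places: z = -7.0000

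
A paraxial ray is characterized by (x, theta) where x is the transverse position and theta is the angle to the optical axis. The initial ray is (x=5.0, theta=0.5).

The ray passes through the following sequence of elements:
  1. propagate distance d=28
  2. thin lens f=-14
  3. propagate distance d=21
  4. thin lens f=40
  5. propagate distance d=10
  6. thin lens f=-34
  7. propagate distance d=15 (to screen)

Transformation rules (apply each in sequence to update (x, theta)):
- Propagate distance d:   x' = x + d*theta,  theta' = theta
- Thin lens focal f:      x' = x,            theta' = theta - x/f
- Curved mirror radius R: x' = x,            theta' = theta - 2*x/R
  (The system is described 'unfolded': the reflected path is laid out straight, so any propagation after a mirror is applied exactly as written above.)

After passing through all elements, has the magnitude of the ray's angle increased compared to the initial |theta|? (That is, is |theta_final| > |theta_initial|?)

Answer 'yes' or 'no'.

Initial: x=5.0000 theta=0.5000
After 1 (propagate distance d=28): x=19.0000 theta=0.5000
After 2 (thin lens f=-14): x=19.0000 theta=13/7 (≈1.8571)
After 3 (propagate distance d=21): x=58.0000 theta=13/7 (≈1.8571)
After 4 (thin lens f=40): x=58.0000 theta=57/140 (≈0.4071)
After 5 (propagate distance d=10): x=869/14 (≈62.0714) theta=57/140 (≈0.4071)
After 6 (thin lens f=-34): x=869/14 (≈62.0714) theta=2657/1190 (≈2.2328)
After 7 (propagate distance d=15 (to screen)): x=11372/119 (≈95.5630) theta=2657/1190 (≈2.2328)
|theta_initial|=0.5000 |theta_final|=2657/1190 (≈2.2328) -> increased

Answer: yes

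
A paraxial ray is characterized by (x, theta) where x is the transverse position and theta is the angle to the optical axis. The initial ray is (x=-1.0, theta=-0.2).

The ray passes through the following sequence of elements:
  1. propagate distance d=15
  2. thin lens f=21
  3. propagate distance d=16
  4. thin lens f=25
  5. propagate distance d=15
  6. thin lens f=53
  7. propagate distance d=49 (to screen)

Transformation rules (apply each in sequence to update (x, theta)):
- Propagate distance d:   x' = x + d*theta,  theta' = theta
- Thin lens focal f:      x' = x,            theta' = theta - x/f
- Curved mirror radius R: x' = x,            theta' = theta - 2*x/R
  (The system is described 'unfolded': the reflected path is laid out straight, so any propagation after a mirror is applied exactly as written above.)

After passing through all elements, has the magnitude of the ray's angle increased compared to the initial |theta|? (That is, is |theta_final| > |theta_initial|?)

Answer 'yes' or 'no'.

Answer: no

Derivation:
Initial: x=-1.0000 theta=-0.2000
After 1 (propagate distance d=15): x=-4.0000 theta=-0.2000
After 2 (thin lens f=21): x=-4.0000 theta=-1/105 (≈-0.0095)
After 3 (propagate distance d=16): x=-436/105 (≈-4.1524) theta=-1/105 (≈-0.0095)
After 4 (thin lens f=25): x=-436/105 (≈-4.1524) theta=137/875 (≈0.1566)
After 5 (propagate distance d=15): x=-947/525 (≈-1.8038) theta=137/875 (≈0.1566)
After 6 (thin lens f=53): x=-947/525 (≈-1.8038) theta=26518/139125 (≈0.1906)
After 7 (propagate distance d=49 (to screen)): x=1048427/139125 (≈7.5359) theta=26518/139125 (≈0.1906)
|theta_initial|=0.2000 |theta_final|=26518/139125 (≈0.1906) -> not increased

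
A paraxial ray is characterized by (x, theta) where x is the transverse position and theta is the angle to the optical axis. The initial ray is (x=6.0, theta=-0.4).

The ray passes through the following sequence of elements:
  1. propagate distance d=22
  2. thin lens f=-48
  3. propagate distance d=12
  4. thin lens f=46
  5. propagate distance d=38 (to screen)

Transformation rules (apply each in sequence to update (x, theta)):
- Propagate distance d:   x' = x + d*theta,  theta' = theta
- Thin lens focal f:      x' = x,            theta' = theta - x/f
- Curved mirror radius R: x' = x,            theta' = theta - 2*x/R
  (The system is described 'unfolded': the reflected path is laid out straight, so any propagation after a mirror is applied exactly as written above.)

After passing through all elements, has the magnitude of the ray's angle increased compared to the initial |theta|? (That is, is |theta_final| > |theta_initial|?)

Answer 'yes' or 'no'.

Initial: x=6.0000 theta=-0.4000
After 1 (propagate distance d=22): x=-2.8000 theta=-0.4000
After 2 (thin lens f=-48): x=-2.8000 theta=-11/24 (≈-0.4583)
After 3 (propagate distance d=12): x=-8.3000 theta=-11/24 (≈-0.4583)
After 4 (thin lens f=46): x=-8.3000 theta=-767/2760 (≈-0.2779)
After 5 (propagate distance d=38 (to screen)): x=-26027/1380 (≈-18.8601) theta=-767/2760 (≈-0.2779)
|theta_initial|=0.4000 |theta_final|=767/2760 (≈0.2779) -> not increased

Answer: no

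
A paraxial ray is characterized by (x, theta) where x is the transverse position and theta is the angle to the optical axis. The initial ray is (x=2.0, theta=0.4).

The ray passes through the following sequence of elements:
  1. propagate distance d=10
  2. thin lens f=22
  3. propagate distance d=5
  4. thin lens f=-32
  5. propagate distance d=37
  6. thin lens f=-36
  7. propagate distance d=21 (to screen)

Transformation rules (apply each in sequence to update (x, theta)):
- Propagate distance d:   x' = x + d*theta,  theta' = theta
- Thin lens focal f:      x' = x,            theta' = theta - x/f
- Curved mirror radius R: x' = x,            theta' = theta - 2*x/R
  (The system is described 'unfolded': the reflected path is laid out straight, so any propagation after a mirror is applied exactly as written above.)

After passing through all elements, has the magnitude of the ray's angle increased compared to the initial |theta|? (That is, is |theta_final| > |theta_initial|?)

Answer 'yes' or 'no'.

Answer: yes

Derivation:
Initial: x=2.0000 theta=0.4000
After 1 (propagate distance d=10): x=6.0000 theta=0.4000
After 2 (thin lens f=22): x=6.0000 theta=7/55 (≈0.1273)
After 3 (propagate distance d=5): x=73/11 (≈6.6364) theta=7/55 (≈0.1273)
After 4 (thin lens f=-32): x=73/11 (≈6.6364) theta=589/1760 (≈0.3347)
After 5 (propagate distance d=37): x=3043/160 (≈19.0188) theta=589/1760 (≈0.3347)
After 6 (thin lens f=-36): x=3043/160 (≈19.0188) theta=54677/63360 (≈0.8630)
After 7 (propagate distance d=21 (to screen)): x=156883/4224 (≈37.1409) theta=54677/63360 (≈0.8630)
|theta_initial|=0.4000 |theta_final|=54677/63360 (≈0.8630) -> increased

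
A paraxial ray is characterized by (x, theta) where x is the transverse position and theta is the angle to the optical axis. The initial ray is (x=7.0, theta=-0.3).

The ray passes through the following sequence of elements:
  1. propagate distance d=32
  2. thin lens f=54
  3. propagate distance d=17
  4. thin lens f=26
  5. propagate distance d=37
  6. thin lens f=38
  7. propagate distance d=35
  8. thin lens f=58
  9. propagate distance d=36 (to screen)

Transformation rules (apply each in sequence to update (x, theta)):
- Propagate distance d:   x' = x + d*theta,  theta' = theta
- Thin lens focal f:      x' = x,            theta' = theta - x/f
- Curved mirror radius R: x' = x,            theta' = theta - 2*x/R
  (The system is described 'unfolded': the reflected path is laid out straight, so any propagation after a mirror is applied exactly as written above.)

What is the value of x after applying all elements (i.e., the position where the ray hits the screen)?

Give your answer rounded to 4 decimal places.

Answer: 6.5098

Derivation:
Initial: x=7.0000 theta=-0.3000
After 1 (propagate distance d=32): x=-2.6000 theta=-0.3000
After 2 (thin lens f=54): x=-2.6000 theta=-34/135 (≈-0.2519)
After 3 (propagate distance d=17): x=-929/135 (≈-6.8815) theta=-34/135 (≈-0.2519)
After 4 (thin lens f=26): x=-929/135 (≈-6.8815) theta=1/78 (≈0.0128)
After 5 (propagate distance d=37): x=-22489/3510 (≈-6.4071) theta=1/78 (≈0.0128)
After 6 (thin lens f=38): x=-22489/3510 (≈-6.4071) theta=24199/133380 (≈0.1814)
After 7 (propagate distance d=35): x=-2539/44460 (≈-0.0571) theta=24199/133380 (≈0.1814)
After 8 (thin lens f=58): x=-2539/44460 (≈-0.0571) theta=1411159/7736040 (≈0.1824)
After 9 (propagate distance d=36 (to screen)): x=8393323/1289340 (≈6.5098) theta=1411159/7736040 (≈0.1824)
Rounded to 4 decimal places: x = 6.5098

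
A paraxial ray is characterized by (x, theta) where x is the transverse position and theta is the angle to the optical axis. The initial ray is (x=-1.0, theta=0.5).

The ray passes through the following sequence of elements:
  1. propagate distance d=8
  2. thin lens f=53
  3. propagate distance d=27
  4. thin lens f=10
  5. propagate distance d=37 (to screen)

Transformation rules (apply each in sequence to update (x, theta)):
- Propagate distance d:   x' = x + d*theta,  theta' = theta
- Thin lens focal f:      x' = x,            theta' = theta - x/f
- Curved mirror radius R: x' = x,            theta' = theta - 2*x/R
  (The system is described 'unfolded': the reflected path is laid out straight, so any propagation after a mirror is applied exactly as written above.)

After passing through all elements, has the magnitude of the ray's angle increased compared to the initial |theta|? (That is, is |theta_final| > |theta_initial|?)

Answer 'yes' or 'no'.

Answer: yes

Derivation:
Initial: x=-1.0000 theta=0.5000
After 1 (propagate distance d=8): x=3.0000 theta=0.5000
After 2 (thin lens f=53): x=3.0000 theta=47/106 (≈0.4434)
After 3 (propagate distance d=27): x=1587/106 (≈14.9717) theta=47/106 (≈0.4434)
After 4 (thin lens f=10): x=1587/106 (≈14.9717) theta=-1117/1060 (≈-1.0538)
After 5 (propagate distance d=37 (to screen)): x=-25459/1060 (≈-24.0179) theta=-1117/1060 (≈-1.0538)
|theta_initial|=0.5000 |theta_final|=1117/1060 (≈1.0538) -> increased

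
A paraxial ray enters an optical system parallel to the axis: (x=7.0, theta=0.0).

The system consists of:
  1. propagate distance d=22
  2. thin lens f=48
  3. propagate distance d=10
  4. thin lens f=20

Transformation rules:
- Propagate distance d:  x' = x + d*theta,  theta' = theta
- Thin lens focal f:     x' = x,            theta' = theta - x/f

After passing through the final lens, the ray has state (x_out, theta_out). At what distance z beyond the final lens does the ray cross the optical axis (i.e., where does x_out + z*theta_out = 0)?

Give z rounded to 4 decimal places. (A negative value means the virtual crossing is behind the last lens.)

Answer: 13.1034

Derivation:
Initial: x=7.0000 theta=0.0000
After 1 (propagate distance d=22): x=7.0000 theta=0.0000
After 2 (thin lens f=48): x=7.0000 theta=-7/48 (≈-0.1458)
After 3 (propagate distance d=10): x=133/24 (≈5.5417) theta=-7/48 (≈-0.1458)
After 4 (thin lens f=20): x=133/24 (≈5.5417) theta=-203/480 (≈-0.4229)
z_focus = -x_out/theta_out = -(133/24)/(-203/480) = 380/29 ≈ 13.1034
Rounded to 4 decimal places: z = 13.1034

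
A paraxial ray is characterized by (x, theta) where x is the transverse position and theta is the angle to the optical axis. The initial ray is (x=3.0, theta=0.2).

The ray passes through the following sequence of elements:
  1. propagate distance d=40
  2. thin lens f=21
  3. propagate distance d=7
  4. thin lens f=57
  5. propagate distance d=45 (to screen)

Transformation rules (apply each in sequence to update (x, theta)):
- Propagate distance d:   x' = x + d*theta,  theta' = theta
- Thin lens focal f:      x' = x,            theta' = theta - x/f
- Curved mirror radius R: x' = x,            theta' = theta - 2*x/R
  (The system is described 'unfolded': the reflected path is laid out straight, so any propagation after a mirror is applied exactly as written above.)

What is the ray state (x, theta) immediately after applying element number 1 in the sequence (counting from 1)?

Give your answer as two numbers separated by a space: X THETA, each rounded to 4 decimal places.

Answer: 11.0000 0.2000

Derivation:
Initial: x=3.0000 theta=0.2000
After 1 (propagate distance d=40): x=11.0000 theta=0.2000
Rounded to 4 decimal places: x = 11.0000, theta = 0.2000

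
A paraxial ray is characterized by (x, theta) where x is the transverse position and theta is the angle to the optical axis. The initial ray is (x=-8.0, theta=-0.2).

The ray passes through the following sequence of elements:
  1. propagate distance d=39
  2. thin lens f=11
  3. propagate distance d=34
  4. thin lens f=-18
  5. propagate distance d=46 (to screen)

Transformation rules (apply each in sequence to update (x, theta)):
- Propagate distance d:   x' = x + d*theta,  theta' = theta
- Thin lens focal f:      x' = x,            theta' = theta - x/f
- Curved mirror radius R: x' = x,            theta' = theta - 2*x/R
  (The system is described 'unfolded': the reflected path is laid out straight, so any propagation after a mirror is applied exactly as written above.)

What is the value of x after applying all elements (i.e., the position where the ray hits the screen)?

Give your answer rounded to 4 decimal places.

Answer: 150.1576

Derivation:
Initial: x=-8.0000 theta=-0.2000
After 1 (propagate distance d=39): x=-15.8000 theta=-0.2000
After 2 (thin lens f=11): x=-15.8000 theta=68/55 (≈1.2364)
After 3 (propagate distance d=34): x=1443/55 (≈26.2364) theta=68/55 (≈1.2364)
After 4 (thin lens f=-18): x=1443/55 (≈26.2364) theta=889/330 (≈2.6939)
After 5 (propagate distance d=46 (to screen)): x=24776/165 (≈150.1576) theta=889/330 (≈2.6939)
Rounded to 4 decimal places: x = 150.1576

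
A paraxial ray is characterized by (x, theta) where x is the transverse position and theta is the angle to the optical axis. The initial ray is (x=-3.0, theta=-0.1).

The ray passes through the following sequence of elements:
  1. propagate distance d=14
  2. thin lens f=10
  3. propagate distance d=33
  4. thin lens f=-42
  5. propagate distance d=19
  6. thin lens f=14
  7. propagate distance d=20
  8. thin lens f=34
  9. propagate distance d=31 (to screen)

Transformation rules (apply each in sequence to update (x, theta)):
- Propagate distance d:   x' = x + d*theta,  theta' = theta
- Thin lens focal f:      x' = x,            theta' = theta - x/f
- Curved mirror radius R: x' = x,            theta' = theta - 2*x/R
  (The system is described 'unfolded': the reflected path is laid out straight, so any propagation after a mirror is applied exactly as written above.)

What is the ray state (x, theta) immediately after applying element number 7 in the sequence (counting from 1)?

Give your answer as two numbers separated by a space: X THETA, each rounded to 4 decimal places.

Answer: 3.0339 -0.6666

Derivation:
Initial: x=-3.0000 theta=-0.1000
After 1 (propagate distance d=14): x=-4.4000 theta=-0.1000
After 2 (thin lens f=10): x=-4.4000 theta=0.3400
After 3 (propagate distance d=33): x=6.8200 theta=0.3400
After 4 (thin lens f=-42): x=6.8200 theta=211/420 (≈0.5024)
After 5 (propagate distance d=19): x=34367/2100 (≈16.3652) theta=211/420 (≈0.5024)
After 6 (thin lens f=14): x=34367/2100 (≈16.3652) theta=-19597/29400 (≈-0.6666)
After 7 (propagate distance d=20): x=44599/14700 (≈3.0339) theta=-19597/29400 (≈-0.6666)
Rounded to 4 decimal places: x = 3.0339, theta = -0.6666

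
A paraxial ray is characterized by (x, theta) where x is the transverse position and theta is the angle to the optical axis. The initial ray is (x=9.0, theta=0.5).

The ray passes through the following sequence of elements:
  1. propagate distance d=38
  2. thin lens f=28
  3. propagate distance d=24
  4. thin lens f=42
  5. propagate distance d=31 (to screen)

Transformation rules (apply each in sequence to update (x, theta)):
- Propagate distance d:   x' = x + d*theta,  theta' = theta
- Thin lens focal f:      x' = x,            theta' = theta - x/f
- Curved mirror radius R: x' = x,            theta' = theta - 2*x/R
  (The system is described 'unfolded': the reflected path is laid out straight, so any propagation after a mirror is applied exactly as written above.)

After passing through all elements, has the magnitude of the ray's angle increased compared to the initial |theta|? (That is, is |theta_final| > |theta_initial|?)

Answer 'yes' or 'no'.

Answer: yes

Derivation:
Initial: x=9.0000 theta=0.5000
After 1 (propagate distance d=38): x=28.0000 theta=0.5000
After 2 (thin lens f=28): x=28.0000 theta=-0.5000
After 3 (propagate distance d=24): x=16.0000 theta=-0.5000
After 4 (thin lens f=42): x=16.0000 theta=-37/42 (≈-0.8810)
After 5 (propagate distance d=31 (to screen)): x=-475/42 (≈-11.3095) theta=-37/42 (≈-0.8810)
|theta_initial|=0.5000 |theta_final|=37/42 (≈0.8810) -> increased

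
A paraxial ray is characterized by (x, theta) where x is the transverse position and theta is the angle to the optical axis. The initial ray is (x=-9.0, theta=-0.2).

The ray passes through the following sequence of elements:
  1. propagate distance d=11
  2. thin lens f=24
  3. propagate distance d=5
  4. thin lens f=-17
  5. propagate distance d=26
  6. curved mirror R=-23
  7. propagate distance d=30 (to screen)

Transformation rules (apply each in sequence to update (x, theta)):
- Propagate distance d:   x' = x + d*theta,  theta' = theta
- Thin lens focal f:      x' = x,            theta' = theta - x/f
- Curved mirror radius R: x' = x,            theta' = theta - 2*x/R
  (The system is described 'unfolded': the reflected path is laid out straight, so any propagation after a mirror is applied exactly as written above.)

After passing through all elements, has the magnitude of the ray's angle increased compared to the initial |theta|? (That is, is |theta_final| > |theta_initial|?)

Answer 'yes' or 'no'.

Answer: yes

Derivation:
Initial: x=-9.0000 theta=-0.2000
After 1 (propagate distance d=11): x=-11.2000 theta=-0.2000
After 2 (thin lens f=24): x=-11.2000 theta=4/15 (≈0.2667)
After 3 (propagate distance d=5): x=-148/15 (≈-9.8667) theta=4/15 (≈0.2667)
After 4 (thin lens f=-17): x=-148/15 (≈-9.8667) theta=-16/51 (≈-0.3137)
After 5 (propagate distance d=26): x=-1532/85 (≈-18.0235) theta=-16/51 (≈-0.3137)
After 6 (curved mirror R=-23): x=-1532/85 (≈-18.0235) theta=-11032/5865 (≈-1.8810)
After 7 (propagate distance d=30 (to screen)): x=-145556/1955 (≈-74.4532) theta=-11032/5865 (≈-1.8810)
|theta_initial|=0.2000 |theta_final|=11032/5865 (≈1.8810) -> increased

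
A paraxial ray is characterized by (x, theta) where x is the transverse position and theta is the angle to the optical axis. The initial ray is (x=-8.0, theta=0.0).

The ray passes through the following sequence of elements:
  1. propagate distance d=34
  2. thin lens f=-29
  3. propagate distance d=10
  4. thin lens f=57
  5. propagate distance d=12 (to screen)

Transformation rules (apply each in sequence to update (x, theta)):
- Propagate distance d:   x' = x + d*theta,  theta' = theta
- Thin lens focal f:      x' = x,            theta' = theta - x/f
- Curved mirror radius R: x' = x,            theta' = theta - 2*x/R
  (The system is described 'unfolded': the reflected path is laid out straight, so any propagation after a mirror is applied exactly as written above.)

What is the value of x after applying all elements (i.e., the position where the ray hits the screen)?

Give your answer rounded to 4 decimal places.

Answer: -11.8040

Derivation:
Initial: x=-8.0000 theta=0.0000
After 1 (propagate distance d=34): x=-8.0000 theta=0.0000
After 2 (thin lens f=-29): x=-8.0000 theta=-8/29 (≈-0.2759)
After 3 (propagate distance d=10): x=-312/29 (≈-10.7586) theta=-8/29 (≈-0.2759)
After 4 (thin lens f=57): x=-312/29 (≈-10.7586) theta=-48/551 (≈-0.0871)
After 5 (propagate distance d=12 (to screen)): x=-6504/551 (≈-11.8040) theta=-48/551 (≈-0.0871)
Rounded to 4 decimal places: x = -11.8040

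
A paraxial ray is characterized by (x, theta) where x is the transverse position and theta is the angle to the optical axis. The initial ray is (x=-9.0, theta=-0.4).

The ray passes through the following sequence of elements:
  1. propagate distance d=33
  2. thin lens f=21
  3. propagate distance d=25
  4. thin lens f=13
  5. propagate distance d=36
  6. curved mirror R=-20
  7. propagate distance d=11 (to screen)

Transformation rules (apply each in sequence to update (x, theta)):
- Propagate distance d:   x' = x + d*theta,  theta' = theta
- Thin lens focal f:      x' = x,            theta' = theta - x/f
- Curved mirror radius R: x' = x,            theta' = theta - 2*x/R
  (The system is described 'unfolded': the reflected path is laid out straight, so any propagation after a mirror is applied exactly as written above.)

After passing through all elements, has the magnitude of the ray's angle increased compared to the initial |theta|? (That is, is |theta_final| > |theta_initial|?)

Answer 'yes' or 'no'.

Answer: yes

Derivation:
Initial: x=-9.0000 theta=-0.4000
After 1 (propagate distance d=33): x=-22.2000 theta=-0.4000
After 2 (thin lens f=21): x=-22.2000 theta=23/35 (≈0.6571)
After 3 (propagate distance d=25): x=-202/35 (≈-5.7714) theta=23/35 (≈0.6571)
After 4 (thin lens f=13): x=-202/35 (≈-5.7714) theta=501/455 (≈1.1011)
After 5 (propagate distance d=36): x=3082/91 (≈33.8681) theta=501/455 (≈1.1011)
After 6 (curved mirror R=-20): x=3082/91 (≈33.8681) theta=2042/455 (≈4.4879)
After 7 (propagate distance d=11 (to screen)): x=37872/455 (≈83.2352) theta=2042/455 (≈4.4879)
|theta_initial|=0.4000 |theta_final|=2042/455 (≈4.4879) -> increased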